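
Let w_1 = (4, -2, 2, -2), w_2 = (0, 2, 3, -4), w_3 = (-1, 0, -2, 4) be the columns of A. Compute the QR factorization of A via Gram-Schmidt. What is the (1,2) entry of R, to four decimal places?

w_1 = (4, -2, 2, -2); ‖w_1‖ = 5.2915, so q_1 = (0.7559, -0.3780, 0.3780, -0.3780).
r_{12} = q_1·w_2 = 1.8898.

r_{12} = 1.8898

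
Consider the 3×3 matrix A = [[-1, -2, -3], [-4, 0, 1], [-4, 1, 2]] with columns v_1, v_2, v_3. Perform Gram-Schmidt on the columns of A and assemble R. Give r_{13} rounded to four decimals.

r_{13} = -1.5667

e_1 = v_1/‖v_1‖ = (-1, -4, -4)/5.7446 = (-0.1741, -0.6963, -0.6963).
r_{13} = e_1·v_3 = -1.5667.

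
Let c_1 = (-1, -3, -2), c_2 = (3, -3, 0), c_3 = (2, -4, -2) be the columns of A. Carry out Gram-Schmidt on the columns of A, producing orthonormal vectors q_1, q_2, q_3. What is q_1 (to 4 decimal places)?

q_1 = (-0.2673, -0.8018, -0.5345)

q_1 = c_1/‖c_1‖ = (-1, -3, -2)/3.7417 = (-0.2673, -0.8018, -0.5345).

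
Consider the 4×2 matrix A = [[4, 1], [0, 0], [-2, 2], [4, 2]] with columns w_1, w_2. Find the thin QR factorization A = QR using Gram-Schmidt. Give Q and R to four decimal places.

Q = [[0.6667, 0.0413], [0.0000, 0.0000], [-0.3333, 0.9096], [0.6667, 0.4134]], R = [[6.0000, 1.3333], [0.0000, 2.6874]]

w_1 = (4, 0, -2, 4); ‖w_1‖ = 6.0000, so e_1 = (0.6667, 0.0000, -0.3333, 0.6667).
e_1·w_2 = 0.6667·1 + 0.0000·0 + (-0.3333)·2 + 0.6667·2 = 1.3333.
u_2 = w_2 − 1.3333·e_1 = (0.1111, 0.0000, 2.4444, 1.1111).
‖u_2‖ = 2.6874, so e_2 = (0.0413, 0.0000, 0.9096, 0.4134).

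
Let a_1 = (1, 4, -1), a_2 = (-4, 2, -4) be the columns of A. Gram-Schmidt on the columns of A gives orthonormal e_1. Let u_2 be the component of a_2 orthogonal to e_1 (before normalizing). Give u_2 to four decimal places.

e_1 = a_1/‖a_1‖ = (1, 4, -1)/4.2426 = (0.2357, 0.9428, -0.2357).
r_{12} = e_1·a_2 = 1.8856.
u_2 = a_2 − 1.8856·e_1 = (-4.4444, 0.2222, -3.5556).

u_2 = (-4.4444, 0.2222, -3.5556)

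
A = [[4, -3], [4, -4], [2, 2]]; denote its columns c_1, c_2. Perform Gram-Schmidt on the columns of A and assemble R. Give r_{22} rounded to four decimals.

r_{22} = 3.6056

e_1 = c_1/‖c_1‖ = (4, 4, 2)/6.0000 = (0.6667, 0.6667, 0.3333).
r_{12} = e_1·c_2 = -4.0000.
u_2 = c_2 + 4.0000·e_1 = (-0.3333, -1.3333, 3.3333).
r_{22} = ‖u_2‖ = 3.6056.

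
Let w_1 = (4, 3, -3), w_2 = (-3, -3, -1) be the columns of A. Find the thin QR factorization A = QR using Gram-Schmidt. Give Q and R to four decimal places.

w_1 = (4, 3, -3); ‖w_1‖ = 5.8310, so e_1 = (0.6860, 0.5145, -0.5145).
e_1·w_2 = 0.6860·(-3) + 0.5145·(-3) + (-0.5145)·(-1) = -3.0870.
u_2 = w_2 + 3.0870·e_1 = (-0.8824, -1.4118, -2.5882).
‖u_2‖ = 3.0774, so e_2 = (-0.2867, -0.4587, -0.8410).

Q = [[0.6860, -0.2867], [0.5145, -0.4587], [-0.5145, -0.8410]], R = [[5.8310, -3.0870], [0.0000, 3.0774]]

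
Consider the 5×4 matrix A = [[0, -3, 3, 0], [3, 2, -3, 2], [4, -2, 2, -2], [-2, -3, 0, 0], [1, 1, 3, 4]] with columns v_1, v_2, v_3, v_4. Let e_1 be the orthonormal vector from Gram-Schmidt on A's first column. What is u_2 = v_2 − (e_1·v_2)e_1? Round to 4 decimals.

v_1 = (0, 3, 4, -2, 1); ‖v_1‖ = 5.4772, so e_1 = (0.0000, 0.5477, 0.7303, -0.3651, 0.1826).
e_1·v_2 = 0.0000·(-3) + 0.5477·2 + 0.7303·(-2) + (-0.3651)·(-3) + 0.1826·1 = 0.9129.
u_2 = v_2 − 0.9129·e_1 = (-3.0000, 1.5000, -2.6667, -2.6667, 0.8333).

u_2 = (-3.0000, 1.5000, -2.6667, -2.6667, 0.8333)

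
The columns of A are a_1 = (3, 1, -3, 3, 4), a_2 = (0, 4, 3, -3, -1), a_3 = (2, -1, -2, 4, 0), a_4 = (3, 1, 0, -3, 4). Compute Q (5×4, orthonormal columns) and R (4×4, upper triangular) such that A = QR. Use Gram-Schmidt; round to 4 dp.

Q = [[0.4523, 0.2335, 0.3683, 0.7721], [0.1508, 0.8387, 0.1806, -0.4520], [-0.4523, 0.3372, 0.1397, 0.1947], [0.4523, -0.3372, 0.6036, -0.4017], [0.6030, 0.1211, -0.6693, -0.0188]], R = [[6.6332, -2.7136, 3.4674, 2.5628], [0.0000, 5.2570, -2.3951, 3.0349], [0.0000, 0.0000, 2.6909, -3.2025], [0.0000, 0.0000, 0.0000, 2.9942]]

a_1 = (3, 1, -3, 3, 4); ‖a_1‖ = 6.6332, so e_1 = (0.4523, 0.1508, -0.4523, 0.4523, 0.6030).
e_1·a_2 = 0.4523·0 + 0.1508·4 + (-0.4523)·3 + 0.4523·(-3) + 0.6030·(-1) = -2.7136.
u_2 = a_2 + 2.7136·e_1 = (1.2273, 4.4091, 1.7727, -1.7727, 0.6364).
‖u_2‖ = 5.2570, so e_2 = (0.2335, 0.8387, 0.3372, -0.3372, 0.1211).
e_1·a_3 = 0.4523·2 + 0.1508·(-1) + (-0.4523)·(-2) + 0.4523·4 + 0.6030·0 = 3.4674; e_2·a_3 = 0.2335·2 + 0.8387·(-1) + 0.3372·(-2) + (-0.3372)·4 + 0.1211·0 = -2.3951.
u_3 = a_3 − 3.4674·e_1 + 2.3951·e_2 = (0.9910, 0.4860, 0.3758, 1.6242, -1.8010).
‖u_3‖ = 2.6909, so e_3 = (0.3683, 0.1806, 0.1397, 0.6036, -0.6693).
e_1·a_4 = 0.4523·3 + 0.1508·1 + (-0.4523)·0 + 0.4523·(-3) + 0.6030·4 = 2.5628; e_2·a_4 = 0.2335·3 + 0.8387·1 + 0.3372·0 + (-0.3372)·(-3) + 0.1211·4 = 3.0349; e_3·a_4 = 0.3683·3 + 0.1806·1 + 0.1397·0 + 0.6036·(-3) + (-0.6693)·4 = -3.2025.
u_4 = a_4 − 2.5628·e_1 − 3.0349·e_2 + 3.2025·e_3 = (2.3118, -1.3533, 0.5830, -1.2027, -0.0562).
‖u_4‖ = 2.9942, so e_4 = (0.7721, -0.4520, 0.1947, -0.4017, -0.0188).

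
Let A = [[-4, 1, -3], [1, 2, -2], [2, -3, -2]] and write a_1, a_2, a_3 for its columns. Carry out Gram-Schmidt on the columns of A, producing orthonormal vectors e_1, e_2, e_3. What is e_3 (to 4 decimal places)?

a_1 = (-4, 1, 2); ‖a_1‖ = 4.5826, so e_1 = (-0.8729, 0.2182, 0.4364).
e_1·a_2 = (-0.8729)·1 + 0.2182·2 + 0.4364·(-3) = -1.7457.
u_2 = a_2 + 1.7457·e_1 = (-0.5238, 2.3810, -2.2381).
‖u_2‖ = 3.3094, so e_2 = (-0.1583, 0.7194, -0.6763).
e_1·a_3 = (-0.8729)·(-3) + 0.2182·(-2) + 0.4364·(-2) = 1.3093; e_2·a_3 = (-0.1583)·(-3) + 0.7194·(-2) + (-0.6763)·(-2) = 0.3885.
u_3 = a_3 − 1.3093·e_1 − 0.3885·e_2 = (-1.7957, -2.5652, -2.3087).
‖u_3‖ = 3.8903, so e_3 = (-0.4616, -0.6594, -0.5934).

e_3 = (-0.4616, -0.6594, -0.5934)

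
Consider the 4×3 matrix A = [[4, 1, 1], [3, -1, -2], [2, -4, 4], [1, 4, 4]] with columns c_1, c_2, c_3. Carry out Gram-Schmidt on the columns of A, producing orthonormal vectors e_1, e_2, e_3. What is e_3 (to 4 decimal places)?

e_3 = (-0.0867, -0.5063, 0.6569, 0.5520)

c_1 = (4, 3, 2, 1); ‖c_1‖ = 5.4772, so e_1 = (0.7303, 0.5477, 0.3651, 0.1826).
e_1·c_2 = 0.7303·1 + 0.5477·(-1) + 0.3651·(-4) + 0.1826·4 = -0.5477.
u_2 = c_2 + 0.5477·e_1 = (1.4000, -0.7000, -3.8000, 4.1000).
‖u_2‖ = 5.8052, so e_2 = (0.2412, -0.1206, -0.6546, 0.7063).
e_1·c_3 = 0.7303·1 + 0.5477·(-2) + 0.3651·4 + 0.1826·4 = 1.8257; e_2·c_3 = 0.2412·1 + (-0.1206)·(-2) + (-0.6546)·4 + 0.7063·4 = 0.6890.
u_3 = c_3 − 1.8257·e_1 − 0.6890·e_2 = (-0.4995, -2.9169, 3.7844, 3.1800).
‖u_3‖ = 5.7612, so e_3 = (-0.0867, -0.5063, 0.6569, 0.5520).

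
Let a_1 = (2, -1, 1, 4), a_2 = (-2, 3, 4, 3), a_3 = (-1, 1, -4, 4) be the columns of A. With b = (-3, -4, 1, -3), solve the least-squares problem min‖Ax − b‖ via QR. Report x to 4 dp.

a_1 = (2, -1, 1, 4); ‖a_1‖ = 4.6904, so q_1 = (0.4264, -0.2132, 0.2132, 0.8528).
q_1·a_2 = 0.4264·(-2) + (-0.2132)·3 + 0.2132·4 + 0.8528·3 = 1.9188.
u_2 = a_2 − 1.9188·q_1 = (-2.8182, 3.4091, 3.5909, 1.3636).
‖u_2‖ = 5.8582, so q_2 = (-0.4811, 0.5819, 0.6130, 0.2328).
q_1·a_3 = 0.4264·(-1) + (-0.2132)·1 + 0.2132·(-4) + 0.8528·4 = 1.9188; q_2·a_3 = (-0.4811)·(-1) + 0.5819·1 + 0.6130·(-4) + 0.2328·4 = -0.4578.
u_3 = a_3 − 1.9188·q_1 + 0.4578·q_2 = (-2.0384, 1.6755, -4.1285, 2.4702).
‖u_3‖ = 5.4871, so q_3 = (-0.3715, 0.3054, -0.7524, 0.4502).
Qᵀb = (-2.7716, -0.9699, -2.2099).
Back-substitute: x_3 = -2.2099/5.4871 = -0.4027.
x_2 = (-0.9699 + 0.4578·(-0.4027))/5.8582 = -0.1970.
x_1 = (-2.7716 − 1.9188·(-0.1970) − 1.9188·(-0.4027))/4.6904 = -0.3455.

x = (-0.3455, -0.1970, -0.4027)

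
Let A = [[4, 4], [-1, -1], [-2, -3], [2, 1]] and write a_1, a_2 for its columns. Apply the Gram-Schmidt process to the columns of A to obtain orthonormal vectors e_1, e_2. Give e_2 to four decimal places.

a_1 = (4, -1, -2, 2); ‖a_1‖ = 5.0000, so e_1 = (0.8000, -0.2000, -0.4000, 0.4000).
e_1·a_2 = 0.8000·4 + (-0.2000)·(-1) + (-0.4000)·(-3) + 0.4000·1 = 5.0000.
u_2 = a_2 − 5.0000·e_1 = (0.0000, 0.0000, -1.0000, -1.0000).
‖u_2‖ = 1.4142, so e_2 = (0.0000, 0.0000, -0.7071, -0.7071).

e_2 = (0.0000, 0.0000, -0.7071, -0.7071)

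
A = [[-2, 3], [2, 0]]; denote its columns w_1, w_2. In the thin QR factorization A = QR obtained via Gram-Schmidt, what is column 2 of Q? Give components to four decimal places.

q_2 = (0.7071, 0.7071)

q_1 = w_1/‖w_1‖ = (-2, 2)/2.8284 = (-0.7071, 0.7071).
r_{12} = q_1·w_2 = -2.1213.
u_2 = w_2 + 2.1213·q_1 = (1.5000, 1.5000).
‖u_2‖ = 2.1213, so q_2 = (0.7071, 0.7071).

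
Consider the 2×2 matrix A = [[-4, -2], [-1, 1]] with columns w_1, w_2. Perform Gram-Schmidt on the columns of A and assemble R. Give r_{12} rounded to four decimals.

w_1 = (-4, -1); ‖w_1‖ = 4.1231, so q_1 = (-0.9701, -0.2425).
r_{12} = q_1·w_2 = 1.6977.

r_{12} = 1.6977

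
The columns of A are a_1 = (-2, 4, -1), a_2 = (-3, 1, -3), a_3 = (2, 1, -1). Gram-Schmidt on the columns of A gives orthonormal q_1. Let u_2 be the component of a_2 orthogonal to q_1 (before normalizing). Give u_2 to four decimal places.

q_1 = a_1/‖a_1‖ = (-2, 4, -1)/4.5826 = (-0.4364, 0.8729, -0.2182).
r_{12} = q_1·a_2 = 2.8368.
u_2 = a_2 − 2.8368·q_1 = (-1.7619, -1.4762, -2.3810).

u_2 = (-1.7619, -1.4762, -2.3810)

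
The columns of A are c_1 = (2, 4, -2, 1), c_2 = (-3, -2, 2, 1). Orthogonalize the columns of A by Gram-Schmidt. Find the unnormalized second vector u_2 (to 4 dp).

c_1 = (2, 4, -2, 1); ‖c_1‖ = 5.0000, so q_1 = (0.4000, 0.8000, -0.4000, 0.2000).
q_1·c_2 = 0.4000·(-3) + 0.8000·(-2) + (-0.4000)·2 + 0.2000·1 = -3.4000.
u_2 = c_2 + 3.4000·q_1 = (-1.6400, 0.7200, 0.6400, 1.6800).

u_2 = (-1.6400, 0.7200, 0.6400, 1.6800)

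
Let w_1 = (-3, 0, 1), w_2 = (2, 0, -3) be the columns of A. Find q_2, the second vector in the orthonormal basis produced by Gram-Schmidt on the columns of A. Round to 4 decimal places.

w_1 = (-3, 0, 1); ‖w_1‖ = 3.1623, so q_1 = (-0.9487, 0.0000, 0.3162).
q_1·w_2 = (-0.9487)·2 + 0.0000·0 + 0.3162·(-3) = -2.8460.
u_2 = w_2 + 2.8460·q_1 = (-0.7000, 0.0000, -2.1000).
‖u_2‖ = 2.2136, so q_2 = (-0.3162, 0.0000, -0.9487).

q_2 = (-0.3162, 0.0000, -0.9487)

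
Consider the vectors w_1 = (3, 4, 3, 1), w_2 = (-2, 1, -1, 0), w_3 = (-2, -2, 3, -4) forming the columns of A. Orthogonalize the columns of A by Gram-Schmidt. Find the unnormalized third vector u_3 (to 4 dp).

u_3 = (-1.9081, -0.2919, 3.5243, -3.6811)

w_1 = (3, 4, 3, 1); ‖w_1‖ = 5.9161, so e_1 = (0.5071, 0.6761, 0.5071, 0.1690).
e_1·w_2 = 0.5071·(-2) + 0.6761·1 + 0.5071·(-1) + 0.1690·0 = -0.8452.
u_2 = w_2 + 0.8452·e_1 = (-1.5714, 1.5714, -0.5714, 0.1429).
‖u_2‖ = 2.2991, so e_2 = (-0.6835, 0.6835, -0.2485, 0.0621).
e_1·w_3 = 0.5071·(-2) + 0.6761·(-2) + 0.5071·3 + 0.1690·(-4) = -1.5213; e_2·w_3 = (-0.6835)·(-2) + 0.6835·(-2) + (-0.2485)·3 + 0.0621·(-4) = -0.9942.
u_3 = w_3 + 1.5213·e_1 + 0.9942·e_2 = (-1.9081, -0.2919, 3.5243, -3.6811).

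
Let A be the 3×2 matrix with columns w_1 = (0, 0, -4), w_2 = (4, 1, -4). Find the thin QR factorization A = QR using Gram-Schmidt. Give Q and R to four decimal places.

w_1 = (0, 0, -4); ‖w_1‖ = 4.0000, so e_1 = (0.0000, 0.0000, -1.0000).
e_1·w_2 = 0.0000·4 + 0.0000·1 + (-1.0000)·(-4) = 4.0000.
u_2 = w_2 − 4.0000·e_1 = (4.0000, 1.0000, 0.0000).
‖u_2‖ = 4.1231, so e_2 = (0.9701, 0.2425, 0.0000).

Q = [[0.0000, 0.9701], [0.0000, 0.2425], [-1.0000, 0.0000]], R = [[4.0000, 4.0000], [0.0000, 4.1231]]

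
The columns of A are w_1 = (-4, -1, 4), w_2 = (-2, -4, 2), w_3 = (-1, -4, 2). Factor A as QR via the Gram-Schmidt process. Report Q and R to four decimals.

Q = [[-0.6963, 0.1231, 0.7071], [-0.1741, -0.9847, 0.0000], [0.6963, -0.1231, 0.7071]], R = [[5.7446, 3.4816, 2.7852], [0.0000, 3.4466, 3.5697], [0.0000, 0.0000, 0.7071]]

w_1 = (-4, -1, 4); ‖w_1‖ = 5.7446, so e_1 = (-0.6963, -0.1741, 0.6963).
e_1·w_2 = (-0.6963)·(-2) + (-0.1741)·(-4) + 0.6963·2 = 3.4816.
u_2 = w_2 − 3.4816·e_1 = (0.4242, -3.3939, -0.4242).
‖u_2‖ = 3.4466, so e_2 = (0.1231, -0.9847, -0.1231).
e_1·w_3 = (-0.6963)·(-1) + (-0.1741)·(-4) + 0.6963·2 = 2.7852; e_2·w_3 = 0.1231·(-1) + (-0.9847)·(-4) + (-0.1231)·2 = 3.5697.
u_3 = w_3 − 2.7852·e_1 − 3.5697·e_2 = (0.5000, 0.0000, 0.5000).
‖u_3‖ = 0.7071, so e_3 = (0.7071, 0.0000, 0.7071).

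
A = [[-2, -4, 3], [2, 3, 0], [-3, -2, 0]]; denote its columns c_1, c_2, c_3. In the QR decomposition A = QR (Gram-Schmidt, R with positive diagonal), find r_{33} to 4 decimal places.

c_1 = (-2, 2, -3); ‖c_1‖ = 4.1231, so q_1 = (-0.4851, 0.4851, -0.7276).
q_1·c_2 = (-0.4851)·(-4) + 0.4851·3 + (-0.7276)·(-2) = 4.8507.
u_2 = c_2 − 4.8507·q_1 = (-1.6471, 0.6471, 1.5294).
‖u_2‖ = 2.3389, so q_2 = (-0.7042, 0.2766, 0.6539).
q_1·c_3 = (-0.4851)·3 + 0.4851·0 + (-0.7276)·0 = -1.4552; q_2·c_3 = (-0.7042)·3 + 0.2766·0 + 0.6539·0 = -2.1126.
u_3 = c_3 + 1.4552·q_1 + 2.1126·q_2 = (0.8065, 1.2903, 0.3226).
r_{33} = ‖u_3‖ = 1.5554.

r_{33} = 1.5554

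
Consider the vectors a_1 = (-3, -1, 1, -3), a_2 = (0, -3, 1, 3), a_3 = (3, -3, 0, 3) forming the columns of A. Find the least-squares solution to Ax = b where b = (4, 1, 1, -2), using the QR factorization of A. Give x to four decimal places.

a_1 = (-3, -1, 1, -3); ‖a_1‖ = 4.4721, so e_1 = (-0.6708, -0.2236, 0.2236, -0.6708).
e_1·a_2 = (-0.6708)·0 + (-0.2236)·(-3) + 0.2236·1 + (-0.6708)·3 = -1.1180.
u_2 = a_2 + 1.1180·e_1 = (-0.7500, -3.2500, 1.2500, 2.2500).
‖u_2‖ = 4.2131, so e_2 = (-0.1780, -0.7714, 0.2967, 0.5341).
e_1·a_3 = (-0.6708)·3 + (-0.2236)·(-3) + 0.2236·0 + (-0.6708)·3 = -3.3541; e_2·a_3 = (-0.1780)·3 + (-0.7714)·(-3) + 0.2967·0 + 0.5341·3 = 3.3823.
u_3 = a_3 + 3.3541·e_1 − 3.3823·e_2 = (1.3521, -1.1408, -0.2535, -1.0563).
‖u_3‖ = 2.0760, so e_3 = (0.6513, -0.5495, -0.1221, -0.5088).
Qᵀb = (-1.3416, -2.2549, 2.9512).
Back-substitute: x_3 = 2.9512/2.0760 = 1.4216.
x_2 = (-2.2549 − 3.3823·1.4216)/4.2131 = -1.6765.
x_1 = (-1.3416 + 1.1180·(-1.6765) + 3.3541·1.4216)/4.4721 = 0.3471.

x = (0.3471, -1.6765, 1.4216)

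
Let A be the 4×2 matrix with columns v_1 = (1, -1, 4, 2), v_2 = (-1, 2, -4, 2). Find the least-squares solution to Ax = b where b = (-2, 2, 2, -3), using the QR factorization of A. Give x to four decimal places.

x = (-0.5231, -0.6338)

q_1 = v_1/‖v_1‖ = (1, -1, 4, 2)/4.6904 = (0.2132, -0.2132, 0.8528, 0.4264).
r_{12} = q_1·v_2 = -3.1980.
u_2 = v_2 + 3.1980·q_1 = (-0.3182, 1.3182, -1.2727, 3.3636).
‖u_2‖ = 3.8435, so q_2 = (-0.0828, 0.3430, -0.3311, 0.8751).
Qᵀb = (-0.4264, -2.4362).
Back-substitute: x_2 = -2.4362/3.8435 = -0.6338.
x_1 = (-0.4264 + 3.1980·(-0.6338))/4.6904 = -0.5231.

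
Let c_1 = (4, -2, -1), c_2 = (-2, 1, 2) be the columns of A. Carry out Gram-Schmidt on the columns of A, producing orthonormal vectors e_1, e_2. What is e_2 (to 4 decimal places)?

e_1 = c_1/‖c_1‖ = (4, -2, -1)/4.5826 = (0.8729, -0.4364, -0.2182).
r_{12} = e_1·c_2 = -2.6186.
u_2 = c_2 + 2.6186·e_1 = (0.2857, -0.1429, 1.4286).
‖u_2‖ = 1.4639, so e_2 = (0.1952, -0.0976, 0.9759).

e_2 = (0.1952, -0.0976, 0.9759)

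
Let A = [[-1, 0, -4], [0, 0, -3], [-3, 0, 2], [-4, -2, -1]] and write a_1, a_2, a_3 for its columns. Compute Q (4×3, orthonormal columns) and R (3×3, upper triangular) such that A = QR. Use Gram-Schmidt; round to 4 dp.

Q = [[-0.1961, 0.2481, -0.7854], [0.0000, 0.0000, -0.5610], [-0.5883, 0.7442, 0.2618], [-0.7845, -0.6202, 0.0000]], R = [[5.0990, 1.5689, 0.3922], [0.0000, 1.2403, 1.1163], [0.0000, 0.0000, 5.3479]]

a_1 = (-1, 0, -3, -4); ‖a_1‖ = 5.0990, so e_1 = (-0.1961, 0.0000, -0.5883, -0.7845).
e_1·a_2 = (-0.1961)·0 + 0.0000·0 + (-0.5883)·0 + (-0.7845)·(-2) = 1.5689.
u_2 = a_2 − 1.5689·e_1 = (0.3077, 0.0000, 0.9231, -0.7692).
‖u_2‖ = 1.2403, so e_2 = (0.2481, 0.0000, 0.7442, -0.6202).
e_1·a_3 = (-0.1961)·(-4) + 0.0000·(-3) + (-0.5883)·2 + (-0.7845)·(-1) = 0.3922; e_2·a_3 = 0.2481·(-4) + 0.0000·(-3) + 0.7442·2 + (-0.6202)·(-1) = 1.1163.
u_3 = a_3 − 0.3922·e_1 − 1.1163·e_2 = (-4.2000, -3.0000, 1.4000, 0.0000).
‖u_3‖ = 5.3479, so e_3 = (-0.7854, -0.5610, 0.2618, 0.0000).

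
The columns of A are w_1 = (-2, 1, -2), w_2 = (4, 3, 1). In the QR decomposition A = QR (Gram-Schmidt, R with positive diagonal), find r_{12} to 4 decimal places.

r_{12} = -2.3333

w_1 = (-2, 1, -2); ‖w_1‖ = 3.0000, so e_1 = (-0.6667, 0.3333, -0.6667).
r_{12} = e_1·w_2 = -2.3333.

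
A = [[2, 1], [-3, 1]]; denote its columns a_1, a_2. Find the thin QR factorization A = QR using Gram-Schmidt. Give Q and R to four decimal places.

Q = [[0.5547, 0.8321], [-0.8321, 0.5547]], R = [[3.6056, -0.2774], [0.0000, 1.3868]]

a_1 = (2, -3); ‖a_1‖ = 3.6056, so q_1 = (0.5547, -0.8321).
q_1·a_2 = 0.5547·1 + (-0.8321)·1 = -0.2774.
u_2 = a_2 + 0.2774·q_1 = (1.1538, 0.7692).
‖u_2‖ = 1.3868, so q_2 = (0.8321, 0.5547).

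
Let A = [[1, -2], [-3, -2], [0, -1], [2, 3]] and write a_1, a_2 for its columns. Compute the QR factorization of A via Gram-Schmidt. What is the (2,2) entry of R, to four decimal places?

a_1 = (1, -3, 0, 2); ‖a_1‖ = 3.7417, so q_1 = (0.2673, -0.8018, 0.0000, 0.5345).
q_1·a_2 = 0.2673·(-2) + (-0.8018)·(-2) + 0.0000·(-1) + 0.5345·3 = 2.6726.
u_2 = a_2 − 2.6726·q_1 = (-2.7143, 0.1429, -1.0000, 1.5714).
r_{22} = ‖u_2‖ = 3.2950.

r_{22} = 3.2950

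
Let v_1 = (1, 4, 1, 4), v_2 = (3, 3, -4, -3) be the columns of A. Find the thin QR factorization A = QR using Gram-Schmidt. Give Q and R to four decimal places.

Q = [[0.1715, 0.4621], [0.6860, 0.4756], [0.1715, -0.6057], [0.6860, -0.4397]], R = [[5.8310, -0.1715], [0.0000, 6.5552]]

q_1 = v_1/‖v_1‖ = (1, 4, 1, 4)/5.8310 = (0.1715, 0.6860, 0.1715, 0.6860).
r_{12} = q_1·v_2 = -0.1715.
u_2 = v_2 + 0.1715·q_1 = (3.0294, 3.1176, -3.9706, -2.8824).
‖u_2‖ = 6.5552, so q_2 = (0.4621, 0.4756, -0.6057, -0.4397).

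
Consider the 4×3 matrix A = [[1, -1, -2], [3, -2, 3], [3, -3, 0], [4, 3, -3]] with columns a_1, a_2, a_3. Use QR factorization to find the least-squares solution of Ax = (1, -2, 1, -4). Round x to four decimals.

x = (-0.6991, -0.9465, -0.5363)

a_1 = (1, 3, 3, 4); ‖a_1‖ = 5.9161, so e_1 = (0.1690, 0.5071, 0.5071, 0.6761).
e_1·a_2 = 0.1690·(-1) + 0.5071·(-2) + 0.5071·(-3) + 0.6761·3 = -0.6761.
u_2 = a_2 + 0.6761·e_1 = (-0.8857, -1.6571, -2.6571, 3.4571).
‖u_2‖ = 4.7479, so e_2 = (-0.1865, -0.3490, -0.5596, 0.7281).
e_1·a_3 = 0.1690·(-2) + 0.5071·3 + 0.5071·0 + 0.6761·(-3) = -0.8452; e_2·a_3 = (-0.1865)·(-2) + (-0.3490)·3 + (-0.5596)·0 + 0.7281·(-3) = -2.8584.
u_3 = a_3 + 0.8452·e_1 + 2.8584·e_2 = (-2.3904, 2.4309, -1.1711, -0.3473).
‖u_3‖ = 3.6215, so e_3 = (-0.6600, 0.6712, -0.3234, -0.0959).
Qᵀb = (-3.0426, -2.9607, -1.9423).
Back-substitute: x_3 = -1.9423/3.6215 = -0.5363.
x_2 = (-2.9607 + 2.8584·(-0.5363))/4.7479 = -0.9465.
x_1 = (-3.0426 + 0.6761·(-0.9465) + 0.8452·(-0.5363))/5.9161 = -0.6991.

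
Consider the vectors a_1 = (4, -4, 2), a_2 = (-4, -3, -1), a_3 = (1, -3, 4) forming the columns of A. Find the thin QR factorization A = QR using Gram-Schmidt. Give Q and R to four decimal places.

a_1 = (4, -4, 2); ‖a_1‖ = 6.0000, so q_1 = (0.6667, -0.6667, 0.3333).
q_1·a_2 = 0.6667·(-4) + (-0.6667)·(-3) + 0.3333·(-1) = -1.0000.
u_2 = a_2 + 1.0000·q_1 = (-3.3333, -3.6667, -0.6667).
‖u_2‖ = 5.0000, so q_2 = (-0.6667, -0.7333, -0.1333).
q_1·a_3 = 0.6667·1 + (-0.6667)·(-3) + 0.3333·4 = 4.0000; q_2·a_3 = (-0.6667)·1 + (-0.7333)·(-3) + (-0.1333)·4 = 1.0000.
u_3 = a_3 − 4.0000·q_1 − 1.0000·q_2 = (-1.0000, 0.4000, 2.8000).
‖u_3‖ = 3.0000, so q_3 = (-0.3333, 0.1333, 0.9333).

Q = [[0.6667, -0.6667, -0.3333], [-0.6667, -0.7333, 0.1333], [0.3333, -0.1333, 0.9333]], R = [[6.0000, -1.0000, 4.0000], [0.0000, 5.0000, 1.0000], [0.0000, 0.0000, 3.0000]]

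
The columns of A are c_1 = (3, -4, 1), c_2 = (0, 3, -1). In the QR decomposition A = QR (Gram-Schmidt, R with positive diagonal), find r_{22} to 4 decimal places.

r_{22} = 1.8708

c_1 = (3, -4, 1); ‖c_1‖ = 5.0990, so e_1 = (0.5883, -0.7845, 0.1961).
e_1·c_2 = 0.5883·0 + (-0.7845)·3 + 0.1961·(-1) = -2.5495.
u_2 = c_2 + 2.5495·e_1 = (1.5000, 1.0000, -0.5000).
r_{22} = ‖u_2‖ = 1.8708.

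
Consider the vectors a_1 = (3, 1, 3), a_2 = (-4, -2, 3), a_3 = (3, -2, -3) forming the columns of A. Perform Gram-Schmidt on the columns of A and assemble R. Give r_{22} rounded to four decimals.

r_{22} = 5.2616

a_1 = (3, 1, 3); ‖a_1‖ = 4.3589, so q_1 = (0.6882, 0.2294, 0.6882).
q_1·a_2 = 0.6882·(-4) + 0.2294·(-2) + 0.6882·3 = -1.1471.
u_2 = a_2 + 1.1471·q_1 = (-3.2105, -1.7368, 3.7895).
r_{22} = ‖u_2‖ = 5.2616.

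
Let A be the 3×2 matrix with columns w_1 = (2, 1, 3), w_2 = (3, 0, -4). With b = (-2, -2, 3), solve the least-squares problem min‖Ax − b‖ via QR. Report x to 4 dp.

x = (-0.1051, -0.7452)

e_1 = w_1/‖w_1‖ = (2, 1, 3)/3.7417 = (0.5345, 0.2673, 0.8018).
r_{12} = e_1·w_2 = -1.6036.
u_2 = w_2 + 1.6036·e_1 = (3.8571, 0.4286, -2.7143).
‖u_2‖ = 4.7359, so e_2 = (0.8145, 0.0905, -0.5731).
Qᵀb = (0.8018, -3.5293).
Back-substitute: x_2 = -3.5293/4.7359 = -0.7452.
x_1 = (0.8018 + 1.6036·(-0.7452))/3.7417 = -0.1051.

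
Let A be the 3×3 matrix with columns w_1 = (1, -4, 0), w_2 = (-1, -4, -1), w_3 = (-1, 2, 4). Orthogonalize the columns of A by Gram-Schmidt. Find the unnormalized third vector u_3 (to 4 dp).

u_3 = (-1.6790, -0.4198, 3.3580)

q_1 = w_1/‖w_1‖ = (1, -4, 0)/4.1231 = (0.2425, -0.9701, 0.0000).
r_{12} = q_1·w_2 = 3.6380.
u_2 = w_2 − 3.6380·q_1 = (-1.8824, -0.4706, -1.0000).
‖u_2‖ = 2.1828, so q_2 = (-0.8623, -0.2156, -0.4581).
r_{13} = q_1·w_3 = -2.1828; r_{23} = q_2·w_3 = -1.4013.
u_3 = w_3 + 2.1828·q_1 + 1.4013·q_2 = (-1.6790, -0.4198, 3.3580).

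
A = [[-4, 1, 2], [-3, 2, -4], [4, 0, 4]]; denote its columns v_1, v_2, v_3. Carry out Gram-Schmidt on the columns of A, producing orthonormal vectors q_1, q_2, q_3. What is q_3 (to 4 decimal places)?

v_1 = (-4, -3, 4); ‖v_1‖ = 6.4031, so q_1 = (-0.6247, -0.4685, 0.6247).
q_1·v_2 = (-0.6247)·1 + (-0.4685)·2 + 0.6247·0 = -1.5617.
u_2 = v_2 + 1.5617·q_1 = (0.0244, 1.2683, 0.9756).
‖u_2‖ = 1.6003, so q_2 = (0.0152, 0.7925, 0.6096).
q_1·v_3 = (-0.6247)·2 + (-0.4685)·(-4) + 0.6247·4 = 3.1235; q_2·v_3 = 0.0152·2 + 0.7925·(-4) + 0.6096·4 = -0.7011.
u_3 = v_3 − 3.1235·q_1 + 0.7011·q_2 = (3.9619, -1.9810, 2.4762).
‖u_3‖ = 5.0747, so q_3 = (0.7807, -0.3904, 0.4880).

q_3 = (0.7807, -0.3904, 0.4880)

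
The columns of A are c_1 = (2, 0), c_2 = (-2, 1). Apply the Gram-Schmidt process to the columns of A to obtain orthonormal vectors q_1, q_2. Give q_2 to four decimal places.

c_1 = (2, 0); ‖c_1‖ = 2.0000, so q_1 = (1.0000, 0.0000).
q_1·c_2 = 1.0000·(-2) + 0.0000·1 = -2.0000.
u_2 = c_2 + 2.0000·q_1 = (0.0000, 1.0000).
‖u_2‖ = 1.0000, so q_2 = (0.0000, 1.0000).

q_2 = (0.0000, 1.0000)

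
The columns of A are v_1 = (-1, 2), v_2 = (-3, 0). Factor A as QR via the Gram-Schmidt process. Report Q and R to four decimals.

v_1 = (-1, 2); ‖v_1‖ = 2.2361, so e_1 = (-0.4472, 0.8944).
e_1·v_2 = (-0.4472)·(-3) + 0.8944·0 = 1.3416.
u_2 = v_2 − 1.3416·e_1 = (-2.4000, -1.2000).
‖u_2‖ = 2.6833, so e_2 = (-0.8944, -0.4472).

Q = [[-0.4472, -0.8944], [0.8944, -0.4472]], R = [[2.2361, 1.3416], [0.0000, 2.6833]]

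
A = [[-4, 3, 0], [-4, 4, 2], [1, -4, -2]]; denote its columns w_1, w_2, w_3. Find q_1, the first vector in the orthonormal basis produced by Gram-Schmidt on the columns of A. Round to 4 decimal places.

q_1 = (-0.6963, -0.6963, 0.1741)

w_1 = (-4, -4, 1); ‖w_1‖ = 5.7446, so q_1 = (-0.6963, -0.6963, 0.1741).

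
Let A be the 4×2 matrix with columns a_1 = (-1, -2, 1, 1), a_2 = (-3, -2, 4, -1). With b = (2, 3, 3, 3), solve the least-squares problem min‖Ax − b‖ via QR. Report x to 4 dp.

x = (-0.2727, -0.0091)

e_1 = a_1/‖a_1‖ = (-1, -2, 1, 1)/2.6458 = (-0.3780, -0.7559, 0.3780, 0.3780).
r_{12} = e_1·a_2 = 3.7796.
u_2 = a_2 − 3.7796·e_1 = (-1.5714, 0.8571, 2.5714, -2.4286).
‖u_2‖ = 3.9641, so e_2 = (-0.3964, 0.2162, 0.6487, -0.6126).
Qᵀb = (-0.7559, -0.0360).
Back-substitute: x_2 = -0.0360/3.9641 = -0.0091.
x_1 = (-0.7559 − 3.7796·(-0.0091))/2.6458 = -0.2727.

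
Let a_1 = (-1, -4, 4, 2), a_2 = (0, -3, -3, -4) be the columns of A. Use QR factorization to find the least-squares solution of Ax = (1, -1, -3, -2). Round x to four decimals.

x = (-0.2362, 0.5327)

a_1 = (-1, -4, 4, 2); ‖a_1‖ = 6.0828, so q_1 = (-0.1644, -0.6576, 0.6576, 0.3288).
q_1·a_2 = (-0.1644)·0 + (-0.6576)·(-3) + 0.6576·(-3) + 0.3288·(-4) = -1.3152.
u_2 = a_2 + 1.3152·q_1 = (-0.2162, -3.8649, -2.1351, -3.5676).
‖u_2‖ = 5.6807, so q_2 = (-0.0381, -0.6804, -0.3759, -0.6280).
Qᵀb = (-2.1372, 3.0259).
Back-substitute: x_2 = 3.0259/5.6807 = 0.5327.
x_1 = (-2.1372 + 1.3152·0.5327)/6.0828 = -0.2362.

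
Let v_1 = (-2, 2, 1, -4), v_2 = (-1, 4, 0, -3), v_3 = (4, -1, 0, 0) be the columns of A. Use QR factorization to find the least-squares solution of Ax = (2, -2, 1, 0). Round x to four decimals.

q_1 = v_1/‖v_1‖ = (-2, 2, 1, -4)/5.0000 = (-0.4000, 0.4000, 0.2000, -0.8000).
r_{12} = q_1·v_2 = 4.4000.
u_2 = v_2 − 4.4000·q_1 = (0.7600, 2.2400, -0.8800, 0.5200).
‖u_2‖ = 2.5768, so q_2 = (0.2949, 0.8693, -0.3415, 0.2018).
r_{13} = q_1·v_3 = -2.0000; r_{23} = q_2·v_3 = 0.3105.
u_3 = v_3 + 2.0000·q_1 − 0.3105·q_2 = (3.1084, -0.4699, 0.5060, -1.6627).
‖u_3‖ = 3.5922, so q_3 = (0.8653, -0.1308, 0.1409, -0.4629).
Qᵀb = (-1.4000, -1.4902, 2.1332).
Back-substitute: x_3 = 2.1332/3.5922 = 0.5938.
x_2 = (-1.4902 − 0.3105·0.5938)/2.5768 = -0.6499.
x_1 = (-1.4000 − 4.4000·(-0.6499) + 2.0000·0.5938)/5.0000 = 0.5294.

x = (0.5294, -0.6499, 0.5938)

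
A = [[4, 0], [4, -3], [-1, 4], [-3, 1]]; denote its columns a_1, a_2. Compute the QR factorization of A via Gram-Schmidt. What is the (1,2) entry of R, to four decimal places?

r_{12} = -2.9318

e_1 = a_1/‖a_1‖ = (4, 4, -1, -3)/6.4807 = (0.6172, 0.6172, -0.1543, -0.4629).
r_{12} = e_1·a_2 = -2.9318.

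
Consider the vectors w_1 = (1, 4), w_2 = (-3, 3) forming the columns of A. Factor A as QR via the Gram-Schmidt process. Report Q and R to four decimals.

Q = [[0.2425, -0.9701], [0.9701, 0.2425]], R = [[4.1231, 2.1828], [0.0000, 3.6380]]

w_1 = (1, 4); ‖w_1‖ = 4.1231, so e_1 = (0.2425, 0.9701).
e_1·w_2 = 0.2425·(-3) + 0.9701·3 = 2.1828.
u_2 = w_2 − 2.1828·e_1 = (-3.5294, 0.8824).
‖u_2‖ = 3.6380, so e_2 = (-0.9701, 0.2425).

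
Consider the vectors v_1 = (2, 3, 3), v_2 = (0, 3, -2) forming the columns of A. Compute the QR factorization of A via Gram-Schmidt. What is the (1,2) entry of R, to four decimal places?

v_1 = (2, 3, 3); ‖v_1‖ = 4.6904, so e_1 = (0.4264, 0.6396, 0.6396).
r_{12} = e_1·v_2 = 0.6396.

r_{12} = 0.6396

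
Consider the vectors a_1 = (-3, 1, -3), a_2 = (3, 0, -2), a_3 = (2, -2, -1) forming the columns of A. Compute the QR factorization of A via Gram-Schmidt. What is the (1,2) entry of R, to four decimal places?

a_1 = (-3, 1, -3); ‖a_1‖ = 4.3589, so e_1 = (-0.6882, 0.2294, -0.6882).
r_{12} = e_1·a_2 = -0.6882.

r_{12} = -0.6882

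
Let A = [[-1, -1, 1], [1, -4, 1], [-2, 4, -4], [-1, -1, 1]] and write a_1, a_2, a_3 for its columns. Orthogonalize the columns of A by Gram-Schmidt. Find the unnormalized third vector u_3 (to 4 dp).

u_3 = (0.5217, -1.5652, -1.3043, 0.5217)

q_1 = a_1/‖a_1‖ = (-1, 1, -2, -1)/2.6458 = (-0.3780, 0.3780, -0.7559, -0.3780).
r_{12} = q_1·a_2 = -3.7796.
u_2 = a_2 + 3.7796·q_1 = (-2.4286, -2.5714, 1.1429, -2.4286).
‖u_2‖ = 4.4401, so q_2 = (-0.5470, -0.5791, 0.2574, -0.5470).
r_{13} = q_1·a_3 = 2.6458; r_{23} = q_2·a_3 = -2.7027.
u_3 = a_3 − 2.6458·q_1 + 2.7027·q_2 = (0.5217, -1.5652, -1.3043, 0.5217).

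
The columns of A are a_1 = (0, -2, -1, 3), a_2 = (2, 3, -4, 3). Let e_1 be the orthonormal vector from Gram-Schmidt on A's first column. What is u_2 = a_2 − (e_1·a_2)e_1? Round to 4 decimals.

u_2 = (2.0000, 4.0000, -3.5000, 1.5000)

a_1 = (0, -2, -1, 3); ‖a_1‖ = 3.7417, so e_1 = (0.0000, -0.5345, -0.2673, 0.8018).
e_1·a_2 = 0.0000·2 + (-0.5345)·3 + (-0.2673)·(-4) + 0.8018·3 = 1.8708.
u_2 = a_2 − 1.8708·e_1 = (2.0000, 4.0000, -3.5000, 1.5000).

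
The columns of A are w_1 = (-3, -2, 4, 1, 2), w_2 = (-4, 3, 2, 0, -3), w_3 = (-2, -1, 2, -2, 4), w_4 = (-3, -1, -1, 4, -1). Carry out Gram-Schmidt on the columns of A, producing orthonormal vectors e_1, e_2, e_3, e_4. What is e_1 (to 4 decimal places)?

e_1 = w_1/‖w_1‖ = (-3, -2, 4, 1, 2)/5.8310 = (-0.5145, -0.3430, 0.6860, 0.1715, 0.3430).

e_1 = (-0.5145, -0.3430, 0.6860, 0.1715, 0.3430)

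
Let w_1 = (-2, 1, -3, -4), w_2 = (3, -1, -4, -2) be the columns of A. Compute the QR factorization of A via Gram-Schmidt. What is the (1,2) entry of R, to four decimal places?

w_1 = (-2, 1, -3, -4); ‖w_1‖ = 5.4772, so q_1 = (-0.3651, 0.1826, -0.5477, -0.7303).
r_{12} = q_1·w_2 = 2.3735.

r_{12} = 2.3735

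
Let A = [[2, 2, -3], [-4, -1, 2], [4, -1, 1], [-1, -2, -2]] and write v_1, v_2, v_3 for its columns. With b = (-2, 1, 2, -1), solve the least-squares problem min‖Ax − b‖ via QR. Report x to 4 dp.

v_1 = (2, -4, 4, -1); ‖v_1‖ = 6.0828, so q_1 = (0.3288, -0.6576, 0.6576, -0.1644).
q_1·v_2 = 0.3288·2 + (-0.6576)·(-1) + 0.6576·(-1) + (-0.1644)·(-2) = 0.9864.
u_2 = v_2 − 0.9864·q_1 = (1.6757, -0.3514, -1.6486, -1.8378).
‖u_2‖ = 3.0045, so q_2 = (0.5577, -0.1169, -0.5487, -0.6117).
q_1·v_3 = 0.3288·(-3) + (-0.6576)·2 + 0.6576·1 + (-0.1644)·(-2) = -1.3152; q_2·v_3 = 0.5577·(-3) + (-0.1169)·2 + (-0.5487)·1 + (-0.6117)·(-2) = -1.2324.
u_3 = v_3 + 1.3152·q_1 + 1.2324·q_2 = (-1.8802, 0.9910, 1.1886, -2.9701).
‖u_3‖ = 3.8408, so q_3 = (-0.4895, 0.2580, 0.3095, -0.7733).
Qᵀb = (0.1644, -1.7181, 2.6294).
Back-substitute: x_3 = 2.6294/3.8408 = 0.6846.
x_2 = (-1.7181 + 1.2324·0.6846)/3.0045 = -0.2910.
x_1 = (0.1644 − 0.9864·(-0.2910) + 1.3152·0.6846)/6.0828 = 0.2222.

x = (0.2222, -0.2910, 0.6846)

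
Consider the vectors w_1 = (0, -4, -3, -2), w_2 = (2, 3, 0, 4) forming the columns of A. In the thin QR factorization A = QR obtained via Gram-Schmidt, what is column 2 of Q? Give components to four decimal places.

w_1 = (0, -4, -3, -2); ‖w_1‖ = 5.3852, so e_1 = (0.0000, -0.7428, -0.5571, -0.3714).
e_1·w_2 = 0.0000·2 + (-0.7428)·3 + (-0.5571)·0 + (-0.3714)·4 = -3.7139.
u_2 = w_2 + 3.7139·e_1 = (2.0000, 0.2414, -2.0690, 2.6207).
‖u_2‖ = 3.8996, so e_2 = (0.5129, 0.0619, -0.5306, 0.6720).

e_2 = (0.5129, 0.0619, -0.5306, 0.6720)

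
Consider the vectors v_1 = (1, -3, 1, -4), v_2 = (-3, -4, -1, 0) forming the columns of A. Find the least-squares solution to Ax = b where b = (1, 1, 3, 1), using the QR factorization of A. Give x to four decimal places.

x = (0.0031, -0.3856)

v_1 = (1, -3, 1, -4); ‖v_1‖ = 5.1962, so e_1 = (0.1925, -0.5774, 0.1925, -0.7698).
e_1·v_2 = 0.1925·(-3) + (-0.5774)·(-4) + 0.1925·(-1) + (-0.7698)·0 = 1.5396.
u_2 = v_2 − 1.5396·e_1 = (-3.2963, -3.1111, -1.2963, 1.1852).
‖u_2‖ = 4.8610, so e_2 = (-0.6781, -0.6400, -0.2667, 0.2438).
Qᵀb = (-0.5774, -1.8743).
Back-substitute: x_2 = -1.8743/4.8610 = -0.3856.
x_1 = (-0.5774 − 1.5396·(-0.3856))/5.1962 = 0.0031.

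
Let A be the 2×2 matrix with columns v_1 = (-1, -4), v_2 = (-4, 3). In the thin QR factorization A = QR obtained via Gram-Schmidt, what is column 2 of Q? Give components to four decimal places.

e_2 = (-0.9701, 0.2425)

v_1 = (-1, -4); ‖v_1‖ = 4.1231, so e_1 = (-0.2425, -0.9701).
e_1·v_2 = (-0.2425)·(-4) + (-0.9701)·3 = -1.9403.
u_2 = v_2 + 1.9403·e_1 = (-4.4706, 1.1176).
‖u_2‖ = 4.6082, so e_2 = (-0.9701, 0.2425).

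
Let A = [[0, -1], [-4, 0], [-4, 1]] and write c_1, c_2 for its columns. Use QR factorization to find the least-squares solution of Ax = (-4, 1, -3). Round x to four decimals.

x = (0.4167, 1.3333)

q_1 = c_1/‖c_1‖ = (0, -4, -4)/5.6569 = (0.0000, -0.7071, -0.7071).
r_{12} = q_1·c_2 = -0.7071.
u_2 = c_2 + 0.7071·q_1 = (-1.0000, -0.5000, 0.5000).
‖u_2‖ = 1.2247, so q_2 = (-0.8165, -0.4082, 0.4082).
Qᵀb = (1.4142, 1.6330).
Back-substitute: x_2 = 1.6330/1.2247 = 1.3333.
x_1 = (1.4142 + 0.7071·1.3333)/5.6569 = 0.4167.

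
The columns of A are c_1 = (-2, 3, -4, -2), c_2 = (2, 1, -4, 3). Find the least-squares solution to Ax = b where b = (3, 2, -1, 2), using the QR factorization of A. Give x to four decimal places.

c_1 = (-2, 3, -4, -2); ‖c_1‖ = 5.7446, so e_1 = (-0.3482, 0.5222, -0.6963, -0.3482).
e_1·c_2 = (-0.3482)·2 + 0.5222·1 + (-0.6963)·(-4) + (-0.3482)·3 = 1.5667.
u_2 = c_2 − 1.5667·e_1 = (2.5455, 0.1818, -2.9091, 3.5455).
‖u_2‖ = 5.2484, so e_2 = (0.4850, 0.0346, -0.5543, 0.6755).
Qᵀb = (0.0000, 3.4296).
Back-substitute: x_2 = 3.4296/5.2484 = 0.6535.
x_1 = (0.0000 − 1.5667·0.6535)/5.7446 = -0.1782.

x = (-0.1782, 0.6535)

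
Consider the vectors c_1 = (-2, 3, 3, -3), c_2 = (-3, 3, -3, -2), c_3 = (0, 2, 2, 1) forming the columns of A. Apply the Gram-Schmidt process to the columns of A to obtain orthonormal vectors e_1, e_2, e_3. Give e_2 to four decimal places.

c_1 = (-2, 3, 3, -3); ‖c_1‖ = 5.5678, so e_1 = (-0.3592, 0.5388, 0.5388, -0.5388).
e_1·c_2 = (-0.3592)·(-3) + 0.5388·3 + 0.5388·(-3) + (-0.5388)·(-2) = 2.1553.
u_2 = c_2 − 2.1553·e_1 = (-2.2258, 1.8387, -4.1613, -0.8387).
‖u_2‖ = 5.1337, so e_2 = (-0.4336, 0.3582, -0.8106, -0.1634).

e_2 = (-0.4336, 0.3582, -0.8106, -0.1634)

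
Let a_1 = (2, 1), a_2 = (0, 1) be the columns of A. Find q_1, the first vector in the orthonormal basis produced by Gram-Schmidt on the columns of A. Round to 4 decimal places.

q_1 = (0.8944, 0.4472)

q_1 = a_1/‖a_1‖ = (2, 1)/2.2361 = (0.8944, 0.4472).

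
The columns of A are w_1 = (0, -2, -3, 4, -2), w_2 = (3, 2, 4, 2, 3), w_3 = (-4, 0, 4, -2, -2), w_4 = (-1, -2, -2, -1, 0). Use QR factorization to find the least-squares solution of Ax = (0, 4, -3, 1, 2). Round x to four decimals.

x = (-0.4149, -0.7866, -0.8115, -1.5506)

q_1 = w_1/‖w_1‖ = (0, -2, -3, 4, -2)/5.7446 = (0.0000, -0.3482, -0.5222, 0.6963, -0.3482).
r_{12} = q_1·w_2 = -2.4371.
u_2 = w_2 + 2.4371·q_1 = (3.0000, 1.1515, 2.7273, 3.6970, 2.1515).
‖u_2‖ = 6.0050, so q_2 = (0.4996, 0.1918, 0.4542, 0.6156, 0.3583).
r_{13} = q_1·w_3 = -2.7852; r_{23} = q_2·w_3 = -2.1295.
u_3 = w_3 + 2.7852·q_1 + 2.1295·q_2 = (-2.9361, -0.5613, 3.5126, 1.2504, -2.2067).
‖u_3‖ = 5.2638, so q_3 = (-0.5578, -0.1066, 0.6673, 0.2376, -0.4192).
r_{14} = q_1·w_4 = 1.0445; r_{24} = q_2·w_4 = -2.4071; r_{34} = q_3·w_4 = -0.8011.
u_4 = w_4 − 1.0445·q_1 + 2.4071·q_2 + 0.8011·q_3 = (-0.2443, -1.2602, 0.1732, -0.0551, 0.8902).
‖u_4‖ = 1.5727, so q_4 = (-0.1554, -0.8013, 0.1102, -0.0350, 0.5660).
Qᵀb = (0.1741, 0.7368, -3.0294, -2.4387).
Back-substitute: x_4 = -2.4387/1.5727 = -1.5506.
x_3 = (-3.0294 + 0.8011·(-1.5506))/5.2638 = -0.8115.
x_2 = (0.7368 + 2.1295·(-0.8115) + 2.4071·(-1.5506))/6.0050 = -0.7866.
x_1 = (0.1741 + 2.4371·(-0.7866) + 2.7852·(-0.8115) − 1.0445·(-1.5506))/5.7446 = -0.4149.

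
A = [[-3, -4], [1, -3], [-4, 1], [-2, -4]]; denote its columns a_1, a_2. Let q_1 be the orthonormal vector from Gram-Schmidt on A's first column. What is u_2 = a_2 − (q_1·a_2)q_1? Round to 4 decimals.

a_1 = (-3, 1, -4, -2); ‖a_1‖ = 5.4772, so q_1 = (-0.5477, 0.1826, -0.7303, -0.3651).
q_1·a_2 = (-0.5477)·(-4) + 0.1826·(-3) + (-0.7303)·1 + (-0.3651)·(-4) = 2.3735.
u_2 = a_2 − 2.3735·q_1 = (-2.7000, -3.4333, 2.7333, -3.1333).

u_2 = (-2.7000, -3.4333, 2.7333, -3.1333)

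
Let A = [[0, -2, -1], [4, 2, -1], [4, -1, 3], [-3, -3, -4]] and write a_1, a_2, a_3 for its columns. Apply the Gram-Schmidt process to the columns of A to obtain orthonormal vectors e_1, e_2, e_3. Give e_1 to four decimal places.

e_1 = (0.0000, 0.6247, 0.6247, -0.4685)

e_1 = a_1/‖a_1‖ = (0, 4, 4, -3)/6.4031 = (0.0000, 0.6247, 0.6247, -0.4685).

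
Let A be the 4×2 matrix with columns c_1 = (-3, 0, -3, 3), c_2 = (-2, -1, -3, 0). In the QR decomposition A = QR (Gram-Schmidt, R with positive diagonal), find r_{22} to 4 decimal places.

c_1 = (-3, 0, -3, 3); ‖c_1‖ = 5.1962, so e_1 = (-0.5774, 0.0000, -0.5774, 0.5774).
e_1·c_2 = (-0.5774)·(-2) + 0.0000·(-1) + (-0.5774)·(-3) + 0.5774·0 = 2.8868.
u_2 = c_2 − 2.8868·e_1 = (-0.3333, -1.0000, -1.3333, -1.6667).
r_{22} = ‖u_2‖ = 2.3805.

r_{22} = 2.3805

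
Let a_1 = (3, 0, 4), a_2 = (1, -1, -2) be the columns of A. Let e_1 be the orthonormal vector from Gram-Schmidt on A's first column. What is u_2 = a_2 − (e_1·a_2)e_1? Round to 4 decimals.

e_1 = a_1/‖a_1‖ = (3, 0, 4)/5.0000 = (0.6000, 0.0000, 0.8000).
r_{12} = e_1·a_2 = -1.0000.
u_2 = a_2 + 1.0000·e_1 = (1.6000, -1.0000, -1.2000).

u_2 = (1.6000, -1.0000, -1.2000)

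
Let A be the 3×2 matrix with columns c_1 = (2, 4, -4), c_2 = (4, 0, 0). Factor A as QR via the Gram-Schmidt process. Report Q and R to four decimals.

Q = [[0.3333, 0.9428], [0.6667, -0.2357], [-0.6667, 0.2357]], R = [[6.0000, 1.3333], [0.0000, 3.7712]]

e_1 = c_1/‖c_1‖ = (2, 4, -4)/6.0000 = (0.3333, 0.6667, -0.6667).
r_{12} = e_1·c_2 = 1.3333.
u_2 = c_2 − 1.3333·e_1 = (3.5556, -0.8889, 0.8889).
‖u_2‖ = 3.7712, so e_2 = (0.9428, -0.2357, 0.2357).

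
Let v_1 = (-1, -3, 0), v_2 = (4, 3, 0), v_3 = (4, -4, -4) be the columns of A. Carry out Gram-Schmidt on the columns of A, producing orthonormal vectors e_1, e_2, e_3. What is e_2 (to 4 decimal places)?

e_2 = (0.9487, -0.3162, 0.0000)

v_1 = (-1, -3, 0); ‖v_1‖ = 3.1623, so e_1 = (-0.3162, -0.9487, 0.0000).
e_1·v_2 = (-0.3162)·4 + (-0.9487)·3 + 0.0000·0 = -4.1110.
u_2 = v_2 + 4.1110·e_1 = (2.7000, -0.9000, 0.0000).
‖u_2‖ = 2.8460, so e_2 = (0.9487, -0.3162, 0.0000).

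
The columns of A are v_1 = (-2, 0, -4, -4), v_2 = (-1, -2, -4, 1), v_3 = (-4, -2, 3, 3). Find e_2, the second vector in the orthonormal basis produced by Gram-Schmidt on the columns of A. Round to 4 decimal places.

e_2 = (-0.0546, -0.4915, -0.6008, 0.6281)

v_1 = (-2, 0, -4, -4); ‖v_1‖ = 6.0000, so e_1 = (-0.3333, 0.0000, -0.6667, -0.6667).
e_1·v_2 = (-0.3333)·(-1) + 0.0000·(-2) + (-0.6667)·(-4) + (-0.6667)·1 = 2.3333.
u_2 = v_2 − 2.3333·e_1 = (-0.2222, -2.0000, -2.4444, 2.5556).
‖u_2‖ = 4.0689, so e_2 = (-0.0546, -0.4915, -0.6008, 0.6281).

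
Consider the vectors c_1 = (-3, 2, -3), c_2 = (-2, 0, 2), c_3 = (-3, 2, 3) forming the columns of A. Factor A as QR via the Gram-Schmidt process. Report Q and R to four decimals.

c_1 = (-3, 2, -3); ‖c_1‖ = 4.6904, so q_1 = (-0.6396, 0.4264, -0.6396).
q_1·c_2 = (-0.6396)·(-2) + 0.4264·0 + (-0.6396)·2 = 0.0000.
u_2 = c_2 + 0.0000·q_1 = (-2.0000, 0.0000, 2.0000).
‖u_2‖ = 2.8284, so q_2 = (-0.7071, 0.0000, 0.7071).
q_1·c_3 = (-0.6396)·(-3) + 0.4264·2 + (-0.6396)·3 = 0.8528; q_2·c_3 = (-0.7071)·(-3) + 0.0000·2 + 0.7071·3 = 4.2426.
u_3 = c_3 − 0.8528·q_1 − 4.2426·q_2 = (0.5455, 1.6364, 0.5455).
‖u_3‖ = 1.8091, so q_3 = (0.3015, 0.9045, 0.3015).

Q = [[-0.6396, -0.7071, 0.3015], [0.4264, 0.0000, 0.9045], [-0.6396, 0.7071, 0.3015]], R = [[4.6904, 0.0000, 0.8528], [0.0000, 2.8284, 4.2426], [0.0000, 0.0000, 1.8091]]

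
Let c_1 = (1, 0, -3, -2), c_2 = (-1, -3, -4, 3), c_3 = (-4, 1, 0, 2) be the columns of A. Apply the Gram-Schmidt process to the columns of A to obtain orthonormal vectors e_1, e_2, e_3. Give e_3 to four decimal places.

c_1 = (1, 0, -3, -2); ‖c_1‖ = 3.7417, so e_1 = (0.2673, 0.0000, -0.8018, -0.5345).
e_1·c_2 = 0.2673·(-1) + 0.0000·(-3) + (-0.8018)·(-4) + (-0.5345)·3 = 1.3363.
u_2 = c_2 − 1.3363·e_1 = (-1.3571, -3.0000, -2.9286, 3.7143).
‖u_2‖ = 5.7632, so e_2 = (-0.2355, -0.5205, -0.5082, 0.6445).
e_1·c_3 = 0.2673·(-4) + 0.0000·1 + (-0.8018)·0 + (-0.5345)·2 = -2.1381; e_2·c_3 = (-0.2355)·(-4) + (-0.5205)·1 + (-0.5082)·0 + 0.6445·2 = 1.7104.
u_3 = c_3 + 2.1381·e_1 − 1.7104·e_2 = (-3.0258, 1.8903, -0.8452, -0.2452).
‖u_3‖ = 3.6747, so e_3 = (-0.8234, 0.5144, -0.2300, -0.0667).

e_3 = (-0.8234, 0.5144, -0.2300, -0.0667)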